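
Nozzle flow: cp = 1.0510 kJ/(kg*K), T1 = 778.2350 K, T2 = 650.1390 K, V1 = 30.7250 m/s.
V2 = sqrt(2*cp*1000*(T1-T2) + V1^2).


dT = 128.0960 K
2*cp*1000*dT = 269257.7920
V1^2 = 944.0256
V2 = sqrt(270201.8176) = 519.8094 m/s

519.8094 m/s


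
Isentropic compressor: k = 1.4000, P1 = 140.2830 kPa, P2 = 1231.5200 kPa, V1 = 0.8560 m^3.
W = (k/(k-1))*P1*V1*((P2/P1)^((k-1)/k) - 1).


(k-1)/k = 0.2857
(P2/P1)^exp = 1.8602
W = 3.5000 * 140.2830 * 0.8560 * (1.8602 - 1) = 361.5201 kJ

361.5201 kJ


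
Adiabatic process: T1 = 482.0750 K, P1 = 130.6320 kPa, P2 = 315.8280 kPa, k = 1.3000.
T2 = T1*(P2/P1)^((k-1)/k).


(k-1)/k = 0.2308
(P2/P1)^exp = 1.2260
T2 = 482.0750 * 1.2260 = 591.0058 K

591.0058 K


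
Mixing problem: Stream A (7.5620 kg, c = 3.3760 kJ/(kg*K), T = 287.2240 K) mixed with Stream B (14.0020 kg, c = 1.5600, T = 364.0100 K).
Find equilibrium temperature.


num = 15283.7452
den = 47.3724
Tf = 322.6295 K

322.6295 K


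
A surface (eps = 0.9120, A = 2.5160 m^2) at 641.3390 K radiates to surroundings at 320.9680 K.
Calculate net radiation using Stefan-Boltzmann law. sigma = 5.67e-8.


T^4 = 1.6918e+11
Tsurr^4 = 1.0613e+10
Q = 0.9120 * 5.67e-8 * 2.5160 * 1.5857e+11 = 20630.1527 W

20630.1527 W


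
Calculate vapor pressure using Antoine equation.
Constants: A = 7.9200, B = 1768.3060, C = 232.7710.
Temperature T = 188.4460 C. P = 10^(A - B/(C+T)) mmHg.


C+T = 421.2170
B/(C+T) = 4.1981
log10(P) = 7.9200 - 4.1981 = 3.7219
P = 10^3.7219 = 5271.2314 mmHg

5271.2314 mmHg


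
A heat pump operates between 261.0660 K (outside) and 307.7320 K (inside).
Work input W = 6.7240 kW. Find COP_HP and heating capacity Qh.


COP = 307.7320 / 46.6660 = 6.5944
Qh = 6.5944 * 6.7240 = 44.3404 kW

COP = 6.5944, Qh = 44.3404 kW


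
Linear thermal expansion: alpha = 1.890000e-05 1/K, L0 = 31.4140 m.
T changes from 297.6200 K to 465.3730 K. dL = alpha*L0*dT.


dT = 167.7530 K
dL = 1.890000e-05 * 31.4140 * 167.7530 = 0.099599 m
L_final = 31.513599 m

dL = 0.099599 m


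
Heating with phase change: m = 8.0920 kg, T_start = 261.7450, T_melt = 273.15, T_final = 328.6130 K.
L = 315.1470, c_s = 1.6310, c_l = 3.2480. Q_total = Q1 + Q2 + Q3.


Q1 (sensible, solid) = 8.0920 * 1.6310 * 11.4050 = 150.5238 kJ
Q2 (latent) = 8.0920 * 315.1470 = 2550.1695 kJ
Q3 (sensible, liquid) = 8.0920 * 3.2480 * 55.4630 = 1457.7238 kJ
Q_total = 4158.4171 kJ

4158.4171 kJ


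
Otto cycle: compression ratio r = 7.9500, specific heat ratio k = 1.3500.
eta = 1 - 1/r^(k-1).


r^(k-1) = 2.0660
eta = 1 - 1/2.0660 = 0.5160 = 51.5971%

51.5971%


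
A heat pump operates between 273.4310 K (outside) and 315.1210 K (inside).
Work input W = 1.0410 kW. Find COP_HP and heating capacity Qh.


COP = 315.1210 / 41.6900 = 7.5587
Qh = 7.5587 * 1.0410 = 7.8686 kW

COP = 7.5587, Qh = 7.8686 kW


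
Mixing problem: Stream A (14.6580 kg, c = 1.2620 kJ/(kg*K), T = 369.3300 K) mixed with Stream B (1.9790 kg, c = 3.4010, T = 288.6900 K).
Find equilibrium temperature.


num = 8775.0634
den = 25.2290
Tf = 347.8169 K

347.8169 K


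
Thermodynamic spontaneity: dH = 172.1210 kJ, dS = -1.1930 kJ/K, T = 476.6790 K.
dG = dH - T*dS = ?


T*dS = 476.6790 * -1.1930 = -568.6780 kJ
dG = 172.1210 + 568.6780 = 740.7990 kJ (non-spontaneous)

dG = 740.7990 kJ, non-spontaneous


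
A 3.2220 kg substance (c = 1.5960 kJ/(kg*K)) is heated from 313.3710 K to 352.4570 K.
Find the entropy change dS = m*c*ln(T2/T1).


T2/T1 = 1.1247
ln(T2/T1) = 0.1175
dS = 3.2220 * 1.5960 * 0.1175 = 0.6044 kJ/K

0.6044 kJ/K


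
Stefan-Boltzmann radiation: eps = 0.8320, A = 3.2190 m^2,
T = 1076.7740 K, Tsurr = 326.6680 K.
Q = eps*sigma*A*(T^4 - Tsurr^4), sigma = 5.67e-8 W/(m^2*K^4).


T^4 = 1.3443e+12
Tsurr^4 = 1.1387e+10
Q = 0.8320 * 5.67e-8 * 3.2190 * 1.3329e+12 = 202409.5878 W

202409.5878 W


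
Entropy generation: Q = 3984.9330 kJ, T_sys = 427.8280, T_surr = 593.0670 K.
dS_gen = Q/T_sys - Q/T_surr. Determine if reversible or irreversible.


dS_sys = 3984.9330/427.8280 = 9.3143 kJ/K
dS_surr = -3984.9330/593.0670 = -6.7192 kJ/K
dS_gen = 9.3143 - 6.7192 = 2.5951 kJ/K (irreversible)

dS_gen = 2.5951 kJ/K, irreversible


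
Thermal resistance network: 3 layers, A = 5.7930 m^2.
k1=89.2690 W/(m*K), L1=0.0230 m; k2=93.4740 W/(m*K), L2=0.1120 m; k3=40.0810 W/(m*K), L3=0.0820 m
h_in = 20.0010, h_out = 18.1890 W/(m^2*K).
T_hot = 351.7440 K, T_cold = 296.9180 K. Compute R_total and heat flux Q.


R_conv_in = 1/(20.0010*5.7930) = 0.0086
R_1 = 0.0230/(89.2690*5.7930) = 4.4476e-05
R_2 = 0.1120/(93.4740*5.7930) = 0.0002
R_3 = 0.0820/(40.0810*5.7930) = 0.0004
R_conv_out = 1/(18.1890*5.7930) = 0.0095
R_total = 0.0187 K/W
Q = 54.8260 / 0.0187 = 2927.8612 W

R_total = 0.0187 K/W, Q = 2927.8612 W


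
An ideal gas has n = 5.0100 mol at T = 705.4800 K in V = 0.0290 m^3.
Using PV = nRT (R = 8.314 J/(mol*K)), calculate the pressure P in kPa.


P = nRT/V = 5.0100 * 8.314 * 705.4800 / 0.0290
= 29385.4572 / 0.0290 = 1013291.6278 Pa = 1013.2916 kPa

1013.2916 kPa


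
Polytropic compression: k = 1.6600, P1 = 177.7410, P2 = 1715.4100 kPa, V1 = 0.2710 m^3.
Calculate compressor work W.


(k-1)/k = 0.3976
(P2/P1)^exp = 2.4630
W = 2.5152 * 177.7410 * 0.2710 * (2.4630 - 1) = 177.2382 kJ

177.2382 kJ


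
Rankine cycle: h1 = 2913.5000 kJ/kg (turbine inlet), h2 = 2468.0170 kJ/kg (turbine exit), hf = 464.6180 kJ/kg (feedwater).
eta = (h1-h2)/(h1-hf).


W = 445.4830 kJ/kg
Q_in = 2448.8820 kJ/kg
eta = 0.1819 = 18.1913%

eta = 18.1913%


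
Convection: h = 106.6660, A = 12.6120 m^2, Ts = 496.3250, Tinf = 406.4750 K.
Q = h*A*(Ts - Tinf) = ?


dT = 89.8500 K
Q = 106.6660 * 12.6120 * 89.8500 = 120872.6525 W

120872.6525 W


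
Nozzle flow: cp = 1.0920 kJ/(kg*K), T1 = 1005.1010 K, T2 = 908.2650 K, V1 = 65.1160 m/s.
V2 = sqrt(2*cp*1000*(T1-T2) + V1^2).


dT = 96.8360 K
2*cp*1000*dT = 211489.8240
V1^2 = 4240.0935
V2 = sqrt(215729.9175) = 464.4673 m/s

464.4673 m/s


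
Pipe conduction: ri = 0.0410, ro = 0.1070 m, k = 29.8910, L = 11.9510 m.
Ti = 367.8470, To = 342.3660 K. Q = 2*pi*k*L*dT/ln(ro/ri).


dT = 25.4810 K
ln(ro/ri) = 0.9593
Q = 2*pi*29.8910*11.9510*25.4810 / 0.9593 = 59621.9472 W

59621.9472 W


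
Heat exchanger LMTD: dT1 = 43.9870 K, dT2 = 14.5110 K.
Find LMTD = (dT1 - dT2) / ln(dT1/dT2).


dT1/dT2 = 3.0313
ln(dT1/dT2) = 1.1090
LMTD = 29.4760 / 1.1090 = 26.5792 K

26.5792 K


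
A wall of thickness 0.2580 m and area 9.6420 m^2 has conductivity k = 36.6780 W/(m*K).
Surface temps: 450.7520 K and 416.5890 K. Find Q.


dT = 34.1630 K
Q = 36.6780 * 9.6420 * 34.1630 / 0.2580 = 46828.3729 W

46828.3729 W


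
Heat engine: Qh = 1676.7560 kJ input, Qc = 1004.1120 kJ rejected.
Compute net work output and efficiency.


W = 1676.7560 - 1004.1120 = 672.6440 kJ
eta = 672.6440 / 1676.7560 = 0.4012 = 40.1158%

W = 672.6440 kJ, eta = 40.1158%


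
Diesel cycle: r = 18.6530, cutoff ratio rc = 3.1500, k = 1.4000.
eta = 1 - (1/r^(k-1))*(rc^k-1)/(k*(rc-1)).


r^(k-1) = 3.2233
rc^k = 4.9847
eta = 0.5893 = 58.9300%

58.9300%


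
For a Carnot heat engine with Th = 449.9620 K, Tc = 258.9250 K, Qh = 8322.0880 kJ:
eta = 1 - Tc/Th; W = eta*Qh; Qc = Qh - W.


eta = 1 - 258.9250/449.9620 = 0.4246
W = 0.4246 * 8322.0880 = 3533.2466 kJ
Qc = 8322.0880 - 3533.2466 = 4788.8414 kJ

eta = 42.4563%, W = 3533.2466 kJ, Qc = 4788.8414 kJ


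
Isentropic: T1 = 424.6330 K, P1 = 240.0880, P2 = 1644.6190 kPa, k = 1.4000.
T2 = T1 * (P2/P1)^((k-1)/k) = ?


(k-1)/k = 0.2857
(P2/P1)^exp = 1.7329
T2 = 424.6330 * 1.7329 = 735.8405 K

735.8405 K


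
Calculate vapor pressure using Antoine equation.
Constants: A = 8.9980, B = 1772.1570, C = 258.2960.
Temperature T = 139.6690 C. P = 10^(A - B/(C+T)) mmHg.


C+T = 397.9650
B/(C+T) = 4.4530
log10(P) = 8.9980 - 4.4530 = 4.5450
P = 10^4.5450 = 35071.3611 mmHg

35071.3611 mmHg


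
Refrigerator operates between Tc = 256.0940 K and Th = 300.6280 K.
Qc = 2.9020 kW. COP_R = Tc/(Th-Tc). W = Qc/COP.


COP = 256.0940 / 44.5340 = 5.7505
W = 2.9020 / 5.7505 = 0.5046 kW

COP = 5.7505, W = 0.5046 kW


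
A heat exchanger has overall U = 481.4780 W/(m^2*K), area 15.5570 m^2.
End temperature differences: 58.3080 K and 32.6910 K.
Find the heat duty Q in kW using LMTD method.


LMTD = 44.2711 K
Q = 481.4780 * 15.5570 * 44.2711 = 331606.0879 W = 331.6061 kW

331.6061 kW


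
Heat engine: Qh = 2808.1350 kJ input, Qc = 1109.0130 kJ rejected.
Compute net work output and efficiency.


W = 2808.1350 - 1109.0130 = 1699.1220 kJ
eta = 1699.1220 / 2808.1350 = 0.6051 = 60.5071%

W = 1699.1220 kJ, eta = 60.5071%


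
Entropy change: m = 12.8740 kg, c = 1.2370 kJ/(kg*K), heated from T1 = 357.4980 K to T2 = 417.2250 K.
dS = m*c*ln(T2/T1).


T2/T1 = 1.1671
ln(T2/T1) = 0.1545
dS = 12.8740 * 1.2370 * 0.1545 = 2.4604 kJ/K

2.4604 kJ/K


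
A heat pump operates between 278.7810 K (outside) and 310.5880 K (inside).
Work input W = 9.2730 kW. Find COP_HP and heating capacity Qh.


COP = 310.5880 / 31.8070 = 9.7648
Qh = 9.7648 * 9.2730 = 90.5487 kW

COP = 9.7648, Qh = 90.5487 kW


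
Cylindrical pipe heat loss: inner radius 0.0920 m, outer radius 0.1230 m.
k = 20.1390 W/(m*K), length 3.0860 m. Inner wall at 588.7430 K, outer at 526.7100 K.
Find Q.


dT = 62.0330 K
ln(ro/ri) = 0.2904
Q = 2*pi*20.1390*3.0860*62.0330 / 0.2904 = 83415.3888 W

83415.3888 W


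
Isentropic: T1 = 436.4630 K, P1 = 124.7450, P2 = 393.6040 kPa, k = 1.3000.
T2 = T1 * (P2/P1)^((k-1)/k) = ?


(k-1)/k = 0.2308
(P2/P1)^exp = 1.3037
T2 = 436.4630 * 1.3037 = 568.9966 K

568.9966 K


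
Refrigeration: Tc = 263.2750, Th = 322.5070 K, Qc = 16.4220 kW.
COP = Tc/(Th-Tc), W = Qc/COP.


COP = 263.2750 / 59.2320 = 4.4448
W = 16.4220 / 4.4448 = 3.6946 kW

COP = 4.4448, W = 3.6946 kW


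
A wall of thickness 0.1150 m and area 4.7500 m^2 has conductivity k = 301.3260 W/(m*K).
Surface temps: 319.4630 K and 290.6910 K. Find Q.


dT = 28.7720 K
Q = 301.3260 * 4.7500 * 28.7720 / 0.1150 = 358098.4386 W

358098.4386 W


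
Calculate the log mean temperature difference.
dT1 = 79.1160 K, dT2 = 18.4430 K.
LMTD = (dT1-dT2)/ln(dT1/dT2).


dT1/dT2 = 4.2898
ln(dT1/dT2) = 1.4562
LMTD = 60.6730 / 1.4562 = 41.6644 K

41.6644 K


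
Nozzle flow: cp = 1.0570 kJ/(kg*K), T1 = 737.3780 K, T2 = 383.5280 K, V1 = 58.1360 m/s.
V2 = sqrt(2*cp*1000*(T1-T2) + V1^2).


dT = 353.8500 K
2*cp*1000*dT = 748038.9000
V1^2 = 3379.7945
V2 = sqrt(751418.6945) = 866.8441 m/s

866.8441 m/s


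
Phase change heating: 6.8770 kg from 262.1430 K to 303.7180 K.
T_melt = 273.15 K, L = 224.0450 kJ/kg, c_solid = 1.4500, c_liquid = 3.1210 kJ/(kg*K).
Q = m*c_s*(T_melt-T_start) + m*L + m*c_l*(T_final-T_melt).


Q1 (sensible, solid) = 6.8770 * 1.4500 * 11.0070 = 109.7580 kJ
Q2 (latent) = 6.8770 * 224.0450 = 1540.7575 kJ
Q3 (sensible, liquid) = 6.8770 * 3.1210 * 30.5680 = 656.0846 kJ
Q_total = 2306.6000 kJ

2306.6000 kJ


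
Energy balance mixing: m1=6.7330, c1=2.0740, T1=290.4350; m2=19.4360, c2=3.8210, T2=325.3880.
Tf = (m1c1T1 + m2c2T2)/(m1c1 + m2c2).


num = 28220.6301
den = 88.2292
Tf = 319.8559 K

319.8559 K


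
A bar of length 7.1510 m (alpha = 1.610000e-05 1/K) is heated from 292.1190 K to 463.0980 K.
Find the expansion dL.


dT = 170.9790 K
dL = 1.610000e-05 * 7.1510 * 170.9790 = 0.019685 m
L_final = 7.170685 m

dL = 0.019685 m


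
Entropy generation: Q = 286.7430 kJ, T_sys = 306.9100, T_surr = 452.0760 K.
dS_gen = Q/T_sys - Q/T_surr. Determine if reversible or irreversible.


dS_sys = 286.7430/306.9100 = 0.9343 kJ/K
dS_surr = -286.7430/452.0760 = -0.6343 kJ/K
dS_gen = 0.9343 - 0.6343 = 0.3000 kJ/K (irreversible)

dS_gen = 0.3000 kJ/K, irreversible


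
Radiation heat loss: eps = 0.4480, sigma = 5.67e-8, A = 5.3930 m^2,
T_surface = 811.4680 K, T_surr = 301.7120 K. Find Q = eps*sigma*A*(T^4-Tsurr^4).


T^4 = 4.3360e+11
Tsurr^4 = 8.2865e+09
Q = 0.4480 * 5.67e-8 * 5.3930 * 4.2531e+11 = 58263.5476 W

58263.5476 W


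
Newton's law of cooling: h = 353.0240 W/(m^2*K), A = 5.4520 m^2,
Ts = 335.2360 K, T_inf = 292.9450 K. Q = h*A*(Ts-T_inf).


dT = 42.2910 K
Q = 353.0240 * 5.4520 * 42.2910 = 81396.9315 W

81396.9315 W


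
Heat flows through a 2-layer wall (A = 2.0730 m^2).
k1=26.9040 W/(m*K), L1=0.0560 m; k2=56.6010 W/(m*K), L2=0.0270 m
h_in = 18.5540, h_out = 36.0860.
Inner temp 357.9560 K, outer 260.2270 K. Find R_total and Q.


R_conv_in = 1/(18.5540*2.0730) = 0.0260
R_1 = 0.0560/(26.9040*2.0730) = 0.0010
R_2 = 0.0270/(56.6010*2.0730) = 0.0002
R_conv_out = 1/(36.0860*2.0730) = 0.0134
R_total = 0.0406 K/W
Q = 97.7290 / 0.0406 = 2407.0321 W

R_total = 0.0406 K/W, Q = 2407.0321 W


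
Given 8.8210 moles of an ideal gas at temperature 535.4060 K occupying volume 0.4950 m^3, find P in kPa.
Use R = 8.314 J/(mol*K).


P = nRT/V = 8.8210 * 8.314 * 535.4060 / 0.4950
= 39265.4949 / 0.4950 = 79324.2322 Pa = 79.3242 kPa

79.3242 kPa


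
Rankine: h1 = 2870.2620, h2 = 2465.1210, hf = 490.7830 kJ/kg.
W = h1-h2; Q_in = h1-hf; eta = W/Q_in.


W = 405.1410 kJ/kg
Q_in = 2379.4790 kJ/kg
eta = 0.1703 = 17.0265%

eta = 17.0265%


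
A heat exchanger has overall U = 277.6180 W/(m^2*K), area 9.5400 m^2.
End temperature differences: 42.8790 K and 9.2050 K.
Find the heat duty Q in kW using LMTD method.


LMTD = 21.8856 K
Q = 277.6180 * 9.5400 * 21.8856 = 57963.5517 W = 57.9636 kW

57.9636 kW


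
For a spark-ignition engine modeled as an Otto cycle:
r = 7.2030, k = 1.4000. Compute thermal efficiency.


r^(k-1) = 2.2030
eta = 1 - 1/2.2030 = 0.5461 = 54.6064%

54.6064%


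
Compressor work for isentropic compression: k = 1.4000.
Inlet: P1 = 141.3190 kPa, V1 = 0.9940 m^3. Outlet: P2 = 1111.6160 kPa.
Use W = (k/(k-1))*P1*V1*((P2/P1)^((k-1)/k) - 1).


(k-1)/k = 0.2857
(P2/P1)^exp = 1.8027
W = 3.5000 * 141.3190 * 0.9940 * (1.8027 - 1) = 394.6594 kJ

394.6594 kJ


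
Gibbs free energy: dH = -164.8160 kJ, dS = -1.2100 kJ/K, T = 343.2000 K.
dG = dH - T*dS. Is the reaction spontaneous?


T*dS = 343.2000 * -1.2100 = -415.2720 kJ
dG = -164.8160 + 415.2720 = 250.4560 kJ (non-spontaneous)

dG = 250.4560 kJ, non-spontaneous


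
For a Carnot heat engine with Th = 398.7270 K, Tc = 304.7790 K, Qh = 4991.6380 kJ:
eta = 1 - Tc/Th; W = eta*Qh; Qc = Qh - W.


eta = 1 - 304.7790/398.7270 = 0.2356
W = 0.2356 * 4991.6380 = 1176.1290 kJ
Qc = 4991.6380 - 1176.1290 = 3815.5090 kJ

eta = 23.5620%, W = 1176.1290 kJ, Qc = 3815.5090 kJ


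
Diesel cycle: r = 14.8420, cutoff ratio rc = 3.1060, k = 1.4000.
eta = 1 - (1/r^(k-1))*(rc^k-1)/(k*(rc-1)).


r^(k-1) = 2.9417
rc^k = 4.8874
eta = 0.5518 = 55.1790%

55.1790%


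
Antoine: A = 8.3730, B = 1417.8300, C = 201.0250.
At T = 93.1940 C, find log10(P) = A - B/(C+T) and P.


C+T = 294.2190
B/(C+T) = 4.8190
log10(P) = 8.3730 - 4.8190 = 3.5540
P = 10^3.5540 = 3581.2828 mmHg

3581.2828 mmHg


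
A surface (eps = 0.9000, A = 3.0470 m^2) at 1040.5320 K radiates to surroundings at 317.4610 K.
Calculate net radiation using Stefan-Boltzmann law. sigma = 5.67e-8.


T^4 = 1.1723e+12
Tsurr^4 = 1.0157e+10
Q = 0.9000 * 5.67e-8 * 3.0470 * 1.1621e+12 = 180692.6459 W

180692.6459 W


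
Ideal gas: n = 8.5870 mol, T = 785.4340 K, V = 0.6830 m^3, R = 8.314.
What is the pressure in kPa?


P = nRT/V = 8.5870 * 8.314 * 785.4340 / 0.6830
= 56073.9539 / 0.6830 = 82099.4933 Pa = 82.0995 kPa

82.0995 kPa


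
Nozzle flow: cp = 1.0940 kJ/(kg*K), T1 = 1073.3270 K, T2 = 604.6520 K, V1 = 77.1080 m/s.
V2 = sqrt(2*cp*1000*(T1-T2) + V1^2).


dT = 468.6750 K
2*cp*1000*dT = 1025460.9000
V1^2 = 5945.6437
V2 = sqrt(1031406.5437) = 1015.5819 m/s

1015.5819 m/s


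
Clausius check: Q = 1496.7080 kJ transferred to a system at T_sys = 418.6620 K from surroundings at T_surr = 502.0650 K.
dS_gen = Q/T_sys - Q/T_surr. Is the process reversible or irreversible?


dS_sys = 1496.7080/418.6620 = 3.5750 kJ/K
dS_surr = -1496.7080/502.0650 = -2.9811 kJ/K
dS_gen = 3.5750 - 2.9811 = 0.5939 kJ/K (irreversible)

dS_gen = 0.5939 kJ/K, irreversible


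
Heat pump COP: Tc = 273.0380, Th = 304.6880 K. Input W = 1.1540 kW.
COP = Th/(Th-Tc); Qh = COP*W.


COP = 304.6880 / 31.6500 = 9.6268
Qh = 9.6268 * 1.1540 = 11.1093 kW

COP = 9.6268, Qh = 11.1093 kW


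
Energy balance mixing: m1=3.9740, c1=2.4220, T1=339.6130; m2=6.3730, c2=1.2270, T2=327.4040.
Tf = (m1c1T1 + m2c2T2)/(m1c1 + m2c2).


num = 5828.9762
den = 17.4447
Tf = 334.1403 K

334.1403 K


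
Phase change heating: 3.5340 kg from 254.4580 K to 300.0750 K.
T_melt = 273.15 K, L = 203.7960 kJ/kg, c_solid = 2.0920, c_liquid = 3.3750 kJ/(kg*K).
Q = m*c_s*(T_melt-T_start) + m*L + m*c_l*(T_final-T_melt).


Q1 (sensible, solid) = 3.5340 * 2.0920 * 18.6920 = 138.1923 kJ
Q2 (latent) = 3.5340 * 203.7960 = 720.2151 kJ
Q3 (sensible, liquid) = 3.5340 * 3.3750 * 26.9250 = 321.1412 kJ
Q_total = 1179.5486 kJ

1179.5486 kJ


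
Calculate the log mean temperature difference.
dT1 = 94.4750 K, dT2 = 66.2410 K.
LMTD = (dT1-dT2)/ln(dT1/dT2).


dT1/dT2 = 1.4262
ln(dT1/dT2) = 0.3550
LMTD = 28.2340 / 0.3550 = 79.5244 K

79.5244 K


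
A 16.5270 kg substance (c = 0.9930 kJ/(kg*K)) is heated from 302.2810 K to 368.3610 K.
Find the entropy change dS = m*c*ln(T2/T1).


T2/T1 = 1.2186
ln(T2/T1) = 0.1977
dS = 16.5270 * 0.9930 * 0.1977 = 3.2446 kJ/K

3.2446 kJ/K


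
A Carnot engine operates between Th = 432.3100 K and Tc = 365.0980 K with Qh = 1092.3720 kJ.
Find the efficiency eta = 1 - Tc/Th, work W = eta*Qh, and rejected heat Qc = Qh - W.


eta = 1 - 365.0980/432.3100 = 0.1555
W = 0.1555 * 1092.3720 = 169.8330 kJ
Qc = 1092.3720 - 169.8330 = 922.5390 kJ

eta = 15.5472%, W = 169.8330 kJ, Qc = 922.5390 kJ


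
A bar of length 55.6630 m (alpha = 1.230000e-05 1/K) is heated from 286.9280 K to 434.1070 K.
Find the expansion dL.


dT = 147.1790 K
dL = 1.230000e-05 * 55.6630 * 147.1790 = 0.100767 m
L_final = 55.763767 m

dL = 0.100767 m


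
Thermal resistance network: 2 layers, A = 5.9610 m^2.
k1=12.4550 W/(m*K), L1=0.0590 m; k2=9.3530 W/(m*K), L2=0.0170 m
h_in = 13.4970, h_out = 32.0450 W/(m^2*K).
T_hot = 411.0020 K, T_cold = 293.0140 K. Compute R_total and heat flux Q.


R_conv_in = 1/(13.4970*5.9610) = 0.0124
R_1 = 0.0590/(12.4550*5.9610) = 0.0008
R_2 = 0.0170/(9.3530*5.9610) = 0.0003
R_conv_out = 1/(32.0450*5.9610) = 0.0052
R_total = 0.0188 K/W
Q = 117.9880 / 0.0188 = 6288.0487 W

R_total = 0.0188 K/W, Q = 6288.0487 W


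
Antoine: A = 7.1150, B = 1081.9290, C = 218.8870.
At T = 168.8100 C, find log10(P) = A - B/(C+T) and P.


C+T = 387.6970
B/(C+T) = 2.7907
log10(P) = 7.1150 - 2.7907 = 4.3243
P = 10^4.3243 = 21102.9852 mmHg

21102.9852 mmHg


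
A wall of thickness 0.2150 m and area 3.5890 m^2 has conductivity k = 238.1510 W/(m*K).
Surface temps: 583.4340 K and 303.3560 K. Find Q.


dT = 280.0780 K
Q = 238.1510 * 3.5890 * 280.0780 / 0.2150 = 1113438.9367 W

1113438.9367 W


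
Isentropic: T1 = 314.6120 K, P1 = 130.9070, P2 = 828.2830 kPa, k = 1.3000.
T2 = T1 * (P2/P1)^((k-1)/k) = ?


(k-1)/k = 0.2308
(P2/P1)^exp = 1.5307
T2 = 314.6120 * 1.5307 = 481.5831 K

481.5831 K


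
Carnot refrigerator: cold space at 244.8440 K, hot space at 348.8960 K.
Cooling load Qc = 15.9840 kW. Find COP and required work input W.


COP = 244.8440 / 104.0520 = 2.3531
W = 15.9840 / 2.3531 = 6.7928 kW

COP = 2.3531, W = 6.7928 kW


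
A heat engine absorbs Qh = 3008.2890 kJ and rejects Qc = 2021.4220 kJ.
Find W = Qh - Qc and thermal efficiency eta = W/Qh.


W = 3008.2890 - 2021.4220 = 986.8670 kJ
eta = 986.8670 / 3008.2890 = 0.3280 = 32.8049%

W = 986.8670 kJ, eta = 32.8049%


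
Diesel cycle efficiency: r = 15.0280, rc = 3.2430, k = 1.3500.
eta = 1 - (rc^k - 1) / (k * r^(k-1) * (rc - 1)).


r^(k-1) = 2.5818
rc^k = 4.8953
eta = 0.5017 = 50.1734%

50.1734%


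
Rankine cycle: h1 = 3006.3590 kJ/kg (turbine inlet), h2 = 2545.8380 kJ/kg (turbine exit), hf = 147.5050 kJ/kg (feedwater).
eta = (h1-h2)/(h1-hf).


W = 460.5210 kJ/kg
Q_in = 2858.8540 kJ/kg
eta = 0.1611 = 16.1086%

eta = 16.1086%


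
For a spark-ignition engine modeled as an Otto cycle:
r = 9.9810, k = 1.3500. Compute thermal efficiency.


r^(k-1) = 2.2372
eta = 1 - 1/2.2372 = 0.5530 = 55.3019%

55.3019%


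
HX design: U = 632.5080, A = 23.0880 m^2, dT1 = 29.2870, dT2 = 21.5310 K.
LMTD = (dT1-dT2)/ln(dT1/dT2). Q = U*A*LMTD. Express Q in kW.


LMTD = 25.2105 K
Q = 632.5080 * 23.0880 * 25.2105 = 368157.1621 W = 368.1572 kW

368.1572 kW


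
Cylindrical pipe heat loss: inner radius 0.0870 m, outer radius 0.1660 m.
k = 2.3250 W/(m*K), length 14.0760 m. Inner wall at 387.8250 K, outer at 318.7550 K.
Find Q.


dT = 69.0700 K
ln(ro/ri) = 0.6461
Q = 2*pi*2.3250*14.0760*69.0700 / 0.6461 = 21982.9243 W

21982.9243 W


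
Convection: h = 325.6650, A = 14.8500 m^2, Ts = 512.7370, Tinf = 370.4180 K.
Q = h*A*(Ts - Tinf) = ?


dT = 142.3190 K
Q = 325.6650 * 14.8500 * 142.3190 = 688272.5095 W

688272.5095 W


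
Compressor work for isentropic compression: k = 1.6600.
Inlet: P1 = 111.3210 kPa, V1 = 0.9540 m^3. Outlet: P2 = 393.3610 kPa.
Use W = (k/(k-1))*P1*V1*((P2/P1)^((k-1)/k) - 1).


(k-1)/k = 0.3976
(P2/P1)^exp = 1.6518
W = 2.5152 * 111.3210 * 0.9540 * (1.6518 - 1) = 174.1094 kJ

174.1094 kJ


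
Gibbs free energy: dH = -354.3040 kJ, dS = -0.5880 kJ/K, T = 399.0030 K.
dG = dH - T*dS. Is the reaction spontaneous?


T*dS = 399.0030 * -0.5880 = -234.6138 kJ
dG = -354.3040 + 234.6138 = -119.6902 kJ (spontaneous)

dG = -119.6902 kJ, spontaneous


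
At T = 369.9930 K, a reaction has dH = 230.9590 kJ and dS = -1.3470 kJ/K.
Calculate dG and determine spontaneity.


T*dS = 369.9930 * -1.3470 = -498.3806 kJ
dG = 230.9590 + 498.3806 = 729.3396 kJ (non-spontaneous)

dG = 729.3396 kJ, non-spontaneous


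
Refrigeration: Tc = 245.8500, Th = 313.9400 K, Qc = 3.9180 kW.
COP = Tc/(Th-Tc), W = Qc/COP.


COP = 245.8500 / 68.0900 = 3.6107
W = 3.9180 / 3.6107 = 1.0851 kW

COP = 3.6107, W = 1.0851 kW


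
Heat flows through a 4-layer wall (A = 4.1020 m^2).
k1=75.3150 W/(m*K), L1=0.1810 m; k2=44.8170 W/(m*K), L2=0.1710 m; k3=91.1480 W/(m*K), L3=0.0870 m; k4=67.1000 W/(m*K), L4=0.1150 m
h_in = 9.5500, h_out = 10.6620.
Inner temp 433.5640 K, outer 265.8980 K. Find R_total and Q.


R_conv_in = 1/(9.5500*4.1020) = 0.0255
R_1 = 0.1810/(75.3150*4.1020) = 0.0006
R_2 = 0.1710/(44.8170*4.1020) = 0.0009
R_3 = 0.0870/(91.1480*4.1020) = 0.0002
R_4 = 0.1150/(67.1000*4.1020) = 0.0004
R_conv_out = 1/(10.6620*4.1020) = 0.0229
R_total = 0.0506 K/W
Q = 167.6660 / 0.0506 = 3316.2897 W

R_total = 0.0506 K/W, Q = 3316.2897 W


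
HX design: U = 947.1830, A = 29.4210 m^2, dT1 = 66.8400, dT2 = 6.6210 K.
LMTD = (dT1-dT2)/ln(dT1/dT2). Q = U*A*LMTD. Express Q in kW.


LMTD = 26.0457 K
Q = 947.1830 * 29.4210 * 26.0457 = 725816.1861 W = 725.8162 kW

725.8162 kW


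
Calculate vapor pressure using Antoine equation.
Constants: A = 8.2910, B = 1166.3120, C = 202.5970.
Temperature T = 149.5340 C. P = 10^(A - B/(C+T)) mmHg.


C+T = 352.1310
B/(C+T) = 3.3122
log10(P) = 8.2910 - 3.3122 = 4.9788
P = 10^4.9788 = 95245.8988 mmHg

95245.8988 mmHg


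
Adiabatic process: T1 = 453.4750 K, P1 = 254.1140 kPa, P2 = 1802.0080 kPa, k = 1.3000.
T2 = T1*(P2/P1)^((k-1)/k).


(k-1)/k = 0.2308
(P2/P1)^exp = 1.5715
T2 = 453.4750 * 1.5715 = 712.6483 K

712.6483 K


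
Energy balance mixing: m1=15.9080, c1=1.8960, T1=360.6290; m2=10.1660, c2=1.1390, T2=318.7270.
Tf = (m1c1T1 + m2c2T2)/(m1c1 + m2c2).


num = 14567.6996
den = 41.7406
Tf = 349.0052 K

349.0052 K


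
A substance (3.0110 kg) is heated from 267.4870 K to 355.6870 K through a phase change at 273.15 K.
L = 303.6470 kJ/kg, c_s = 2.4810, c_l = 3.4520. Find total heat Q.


Q1 (sensible, solid) = 3.0110 * 2.4810 * 5.6630 = 42.3043 kJ
Q2 (latent) = 3.0110 * 303.6470 = 914.2811 kJ
Q3 (sensible, liquid) = 3.0110 * 3.4520 * 82.5370 = 857.8873 kJ
Q_total = 1814.4726 kJ

1814.4726 kJ


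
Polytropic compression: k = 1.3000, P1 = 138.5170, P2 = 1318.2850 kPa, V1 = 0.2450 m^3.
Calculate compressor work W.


(k-1)/k = 0.2308
(P2/P1)^exp = 1.6819
W = 4.3333 * 138.5170 * 0.2450 * (1.6819 - 1) = 100.2846 kJ

100.2846 kJ


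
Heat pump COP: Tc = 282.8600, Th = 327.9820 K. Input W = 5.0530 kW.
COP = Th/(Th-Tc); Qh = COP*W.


COP = 327.9820 / 45.1220 = 7.2688
Qh = 7.2688 * 5.0530 = 36.7292 kW

COP = 7.2688, Qh = 36.7292 kW


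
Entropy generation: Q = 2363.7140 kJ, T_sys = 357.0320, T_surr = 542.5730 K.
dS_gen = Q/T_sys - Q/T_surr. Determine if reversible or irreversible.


dS_sys = 2363.7140/357.0320 = 6.6205 kJ/K
dS_surr = -2363.7140/542.5730 = -4.3565 kJ/K
dS_gen = 6.6205 - 4.3565 = 2.2640 kJ/K (irreversible)

dS_gen = 2.2640 kJ/K, irreversible


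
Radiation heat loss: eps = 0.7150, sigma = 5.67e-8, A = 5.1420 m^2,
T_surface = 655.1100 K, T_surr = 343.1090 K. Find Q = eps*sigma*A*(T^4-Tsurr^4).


T^4 = 1.8419e+11
Tsurr^4 = 1.3859e+10
Q = 0.7150 * 5.67e-8 * 5.1420 * 1.7033e+11 = 35506.2883 W

35506.2883 W


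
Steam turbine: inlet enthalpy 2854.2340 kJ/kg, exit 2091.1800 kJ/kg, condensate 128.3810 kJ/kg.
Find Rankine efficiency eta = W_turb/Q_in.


W = 763.0540 kJ/kg
Q_in = 2725.8530 kJ/kg
eta = 0.2799 = 27.9932%

eta = 27.9932%


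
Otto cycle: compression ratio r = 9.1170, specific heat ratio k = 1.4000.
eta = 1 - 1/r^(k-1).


r^(k-1) = 2.4207
eta = 1 - 1/2.4207 = 0.5869 = 58.6896%

58.6896%


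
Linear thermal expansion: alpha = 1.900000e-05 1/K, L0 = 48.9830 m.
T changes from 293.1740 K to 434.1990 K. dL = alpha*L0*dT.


dT = 141.0250 K
dL = 1.900000e-05 * 48.9830 * 141.0250 = 0.131249 m
L_final = 49.114249 m

dL = 0.131249 m


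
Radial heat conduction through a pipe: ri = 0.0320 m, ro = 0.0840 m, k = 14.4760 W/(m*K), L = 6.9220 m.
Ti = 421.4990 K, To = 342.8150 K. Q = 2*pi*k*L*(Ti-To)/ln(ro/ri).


dT = 78.6840 K
ln(ro/ri) = 0.9651
Q = 2*pi*14.4760*6.9220*78.6840 / 0.9651 = 51331.3574 W

51331.3574 W


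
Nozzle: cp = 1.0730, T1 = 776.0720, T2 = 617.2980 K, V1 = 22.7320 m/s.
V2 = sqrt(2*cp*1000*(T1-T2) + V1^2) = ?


dT = 158.7740 K
2*cp*1000*dT = 340729.0040
V1^2 = 516.7438
V2 = sqrt(341245.7478) = 584.1624 m/s

584.1624 m/s


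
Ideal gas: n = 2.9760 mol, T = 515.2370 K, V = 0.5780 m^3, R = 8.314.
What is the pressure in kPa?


P = nRT/V = 2.9760 * 8.314 * 515.2370 / 0.5780
= 12748.2329 / 0.5780 = 22055.7663 Pa = 22.0558 kPa

22.0558 kPa


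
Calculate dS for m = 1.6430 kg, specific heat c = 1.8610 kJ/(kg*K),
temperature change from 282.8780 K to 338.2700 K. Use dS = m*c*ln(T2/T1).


T2/T1 = 1.1958
ln(T2/T1) = 0.1788
dS = 1.6430 * 1.8610 * 0.1788 = 0.5468 kJ/K

0.5468 kJ/K


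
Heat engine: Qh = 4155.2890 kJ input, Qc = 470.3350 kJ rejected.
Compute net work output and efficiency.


W = 4155.2890 - 470.3350 = 3684.9540 kJ
eta = 3684.9540 / 4155.2890 = 0.8868 = 88.6811%

W = 3684.9540 kJ, eta = 88.6811%


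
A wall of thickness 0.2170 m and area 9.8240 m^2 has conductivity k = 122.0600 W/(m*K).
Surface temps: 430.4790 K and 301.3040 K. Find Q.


dT = 129.1750 K
Q = 122.0600 * 9.8240 * 129.1750 / 0.2170 = 713806.4300 W

713806.4300 W


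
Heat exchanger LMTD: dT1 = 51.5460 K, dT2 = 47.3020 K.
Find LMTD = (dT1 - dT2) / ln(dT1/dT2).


dT1/dT2 = 1.0897
ln(dT1/dT2) = 0.0859
LMTD = 4.2440 / 0.0859 = 49.3936 K

49.3936 K


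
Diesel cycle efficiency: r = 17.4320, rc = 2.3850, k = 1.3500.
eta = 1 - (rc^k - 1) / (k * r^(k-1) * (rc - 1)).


r^(k-1) = 2.7194
rc^k = 3.2330
eta = 0.5608 = 56.0824%

56.0824%


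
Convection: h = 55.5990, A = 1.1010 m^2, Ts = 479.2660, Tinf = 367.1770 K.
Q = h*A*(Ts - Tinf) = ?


dT = 112.0890 K
Q = 55.5990 * 1.1010 * 112.0890 = 6861.4720 W

6861.4720 W


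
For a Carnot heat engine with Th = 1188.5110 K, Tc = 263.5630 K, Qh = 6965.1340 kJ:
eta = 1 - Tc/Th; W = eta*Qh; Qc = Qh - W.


eta = 1 - 263.5630/1188.5110 = 0.7782
W = 0.7782 * 6965.1340 = 5420.5529 kJ
Qc = 6965.1340 - 5420.5529 = 1544.5811 kJ

eta = 77.8241%, W = 5420.5529 kJ, Qc = 1544.5811 kJ


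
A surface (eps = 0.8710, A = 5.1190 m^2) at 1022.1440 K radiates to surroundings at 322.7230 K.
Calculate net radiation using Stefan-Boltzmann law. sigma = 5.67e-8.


T^4 = 1.0916e+12
Tsurr^4 = 1.0847e+10
Q = 0.8710 * 5.67e-8 * 5.1190 * 1.0807e+12 = 273210.4758 W

273210.4758 W


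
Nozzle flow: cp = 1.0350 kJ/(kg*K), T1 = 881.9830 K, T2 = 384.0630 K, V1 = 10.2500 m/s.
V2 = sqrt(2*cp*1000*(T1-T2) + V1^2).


dT = 497.9200 K
2*cp*1000*dT = 1030694.4000
V1^2 = 105.0625
V2 = sqrt(1030799.4625) = 1015.2829 m/s

1015.2829 m/s


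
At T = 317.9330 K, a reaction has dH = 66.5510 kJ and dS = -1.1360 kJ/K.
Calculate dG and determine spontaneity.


T*dS = 317.9330 * -1.1360 = -361.1719 kJ
dG = 66.5510 + 361.1719 = 427.7229 kJ (non-spontaneous)

dG = 427.7229 kJ, non-spontaneous


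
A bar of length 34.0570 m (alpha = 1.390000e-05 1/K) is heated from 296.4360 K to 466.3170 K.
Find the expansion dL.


dT = 169.8810 K
dL = 1.390000e-05 * 34.0570 * 169.8810 = 0.080420 m
L_final = 34.137420 m

dL = 0.080420 m


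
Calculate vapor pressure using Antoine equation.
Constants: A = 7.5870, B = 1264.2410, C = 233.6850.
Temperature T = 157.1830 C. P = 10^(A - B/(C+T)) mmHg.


C+T = 390.8680
B/(C+T) = 3.2344
log10(P) = 7.5870 - 3.2344 = 4.3526
P = 10^4.3526 = 22519.3123 mmHg

22519.3123 mmHg


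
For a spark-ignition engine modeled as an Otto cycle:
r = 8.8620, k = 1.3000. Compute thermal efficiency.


r^(k-1) = 1.9242
eta = 1 - 1/1.9242 = 0.4803 = 48.0315%

48.0315%


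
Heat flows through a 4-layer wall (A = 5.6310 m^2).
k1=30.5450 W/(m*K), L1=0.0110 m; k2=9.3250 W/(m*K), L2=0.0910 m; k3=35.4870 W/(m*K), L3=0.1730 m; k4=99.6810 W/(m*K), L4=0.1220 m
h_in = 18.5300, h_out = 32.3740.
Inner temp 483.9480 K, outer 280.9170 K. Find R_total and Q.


R_conv_in = 1/(18.5300*5.6310) = 0.0096
R_1 = 0.0110/(30.5450*5.6310) = 6.3954e-05
R_2 = 0.0910/(9.3250*5.6310) = 0.0017
R_3 = 0.1730/(35.4870*5.6310) = 0.0009
R_4 = 0.1220/(99.6810*5.6310) = 0.0002
R_conv_out = 1/(32.3740*5.6310) = 0.0055
R_total = 0.0179 K/W
Q = 203.0310 / 0.0179 = 11311.2726 W

R_total = 0.0179 K/W, Q = 11311.2726 W


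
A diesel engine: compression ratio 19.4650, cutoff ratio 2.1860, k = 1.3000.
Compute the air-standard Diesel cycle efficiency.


r^(k-1) = 2.4366
rc^k = 2.7640
eta = 0.5304 = 53.0424%

53.0424%


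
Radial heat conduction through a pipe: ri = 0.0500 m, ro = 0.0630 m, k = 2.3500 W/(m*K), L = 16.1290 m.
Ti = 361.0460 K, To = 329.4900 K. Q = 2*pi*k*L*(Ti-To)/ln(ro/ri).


dT = 31.5560 K
ln(ro/ri) = 0.2311
Q = 2*pi*2.3500*16.1290*31.5560 / 0.2311 = 32517.3502 W

32517.3502 W


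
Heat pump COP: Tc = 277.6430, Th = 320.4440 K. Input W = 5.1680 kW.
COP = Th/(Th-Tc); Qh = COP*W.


COP = 320.4440 / 42.8010 = 7.4868
Qh = 7.4868 * 5.1680 = 38.6920 kW

COP = 7.4868, Qh = 38.6920 kW


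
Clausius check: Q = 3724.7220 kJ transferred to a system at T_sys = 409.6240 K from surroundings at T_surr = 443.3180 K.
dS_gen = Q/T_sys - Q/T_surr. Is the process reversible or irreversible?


dS_sys = 3724.7220/409.6240 = 9.0930 kJ/K
dS_surr = -3724.7220/443.3180 = -8.4019 kJ/K
dS_gen = 9.0930 - 8.4019 = 0.6911 kJ/K (irreversible)

dS_gen = 0.6911 kJ/K, irreversible


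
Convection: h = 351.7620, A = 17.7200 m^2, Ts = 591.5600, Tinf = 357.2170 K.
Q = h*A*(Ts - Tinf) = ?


dT = 234.3430 K
Q = 351.7620 * 17.7200 * 234.3430 = 1460712.0931 W

1460712.0931 W


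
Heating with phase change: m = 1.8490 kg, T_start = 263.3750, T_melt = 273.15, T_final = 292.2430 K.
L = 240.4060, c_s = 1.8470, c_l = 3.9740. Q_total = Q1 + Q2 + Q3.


Q1 (sensible, solid) = 1.8490 * 1.8470 * 9.7750 = 33.3826 kJ
Q2 (latent) = 1.8490 * 240.4060 = 444.5107 kJ
Q3 (sensible, liquid) = 1.8490 * 3.9740 * 19.0930 = 140.2940 kJ
Q_total = 618.1873 kJ

618.1873 kJ


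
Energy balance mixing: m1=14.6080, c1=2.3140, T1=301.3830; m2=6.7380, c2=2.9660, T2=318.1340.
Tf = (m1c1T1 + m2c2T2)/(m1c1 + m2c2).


num = 16545.5017
den = 53.7878
Tf = 307.6068 K

307.6068 K


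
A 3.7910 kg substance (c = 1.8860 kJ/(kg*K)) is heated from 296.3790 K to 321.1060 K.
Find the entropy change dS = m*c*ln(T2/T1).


T2/T1 = 1.0834
ln(T2/T1) = 0.0801
dS = 3.7910 * 1.8860 * 0.0801 = 0.5729 kJ/K

0.5729 kJ/K


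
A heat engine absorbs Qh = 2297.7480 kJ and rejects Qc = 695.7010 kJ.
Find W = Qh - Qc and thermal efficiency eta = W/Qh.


W = 2297.7480 - 695.7010 = 1602.0470 kJ
eta = 1602.0470 / 2297.7480 = 0.6972 = 69.7225%

W = 1602.0470 kJ, eta = 69.7225%


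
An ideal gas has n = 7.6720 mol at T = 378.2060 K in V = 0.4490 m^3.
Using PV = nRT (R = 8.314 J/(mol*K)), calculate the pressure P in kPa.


P = nRT/V = 7.6720 * 8.314 * 378.2060 / 0.4490
= 24123.8727 / 0.4490 = 53728.0016 Pa = 53.7280 kPa

53.7280 kPa


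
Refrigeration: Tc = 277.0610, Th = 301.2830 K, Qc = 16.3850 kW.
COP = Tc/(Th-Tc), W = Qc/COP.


COP = 277.0610 / 24.2220 = 11.4384
W = 16.3850 / 11.4384 = 1.4325 kW

COP = 11.4384, W = 1.4325 kW


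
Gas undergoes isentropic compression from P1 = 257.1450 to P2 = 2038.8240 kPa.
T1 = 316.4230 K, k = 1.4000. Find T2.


(k-1)/k = 0.2857
(P2/P1)^exp = 1.8068
T2 = 316.4230 * 1.8068 = 571.7192 K

571.7192 K


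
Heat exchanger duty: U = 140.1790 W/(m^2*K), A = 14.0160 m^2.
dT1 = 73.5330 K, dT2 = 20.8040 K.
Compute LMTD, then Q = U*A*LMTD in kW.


LMTD = 41.7626 K
Q = 140.1790 * 14.0160 * 41.7626 = 82053.0213 W = 82.0530 kW

82.0530 kW


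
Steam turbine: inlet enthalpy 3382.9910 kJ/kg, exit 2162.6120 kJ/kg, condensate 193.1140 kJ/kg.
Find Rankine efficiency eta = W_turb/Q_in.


W = 1220.3790 kJ/kg
Q_in = 3189.8770 kJ/kg
eta = 0.3826 = 38.2579%

eta = 38.2579%


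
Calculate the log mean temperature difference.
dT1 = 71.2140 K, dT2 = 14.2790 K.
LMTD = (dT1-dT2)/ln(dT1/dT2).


dT1/dT2 = 4.9873
ln(dT1/dT2) = 1.6069
LMTD = 56.9350 / 1.6069 = 35.4316 K

35.4316 K


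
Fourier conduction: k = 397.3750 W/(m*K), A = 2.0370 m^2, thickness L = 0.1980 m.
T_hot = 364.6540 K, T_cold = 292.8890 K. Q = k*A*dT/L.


dT = 71.7650 K
Q = 397.3750 * 2.0370 * 71.7650 / 0.1980 = 293385.7857 W

293385.7857 W


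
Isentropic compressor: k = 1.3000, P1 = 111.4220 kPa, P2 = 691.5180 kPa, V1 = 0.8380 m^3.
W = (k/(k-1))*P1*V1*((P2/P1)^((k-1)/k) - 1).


(k-1)/k = 0.2308
(P2/P1)^exp = 1.5239
W = 4.3333 * 111.4220 * 0.8380 * (1.5239 - 1) = 211.9823 kJ

211.9823 kJ


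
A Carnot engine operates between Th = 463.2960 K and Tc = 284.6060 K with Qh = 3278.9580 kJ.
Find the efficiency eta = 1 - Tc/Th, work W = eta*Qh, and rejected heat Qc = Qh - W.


eta = 1 - 284.6060/463.2960 = 0.3857
W = 0.3857 * 3278.9580 = 1264.6710 kJ
Qc = 3278.9580 - 1264.6710 = 2014.2870 kJ

eta = 38.5693%, W = 1264.6710 kJ, Qc = 2014.2870 kJ


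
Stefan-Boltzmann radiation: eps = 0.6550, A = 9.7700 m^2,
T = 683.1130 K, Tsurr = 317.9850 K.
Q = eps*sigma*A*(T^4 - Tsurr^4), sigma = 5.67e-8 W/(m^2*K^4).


T^4 = 2.1776e+11
Tsurr^4 = 1.0224e+10
Q = 0.6550 * 5.67e-8 * 9.7700 * 2.0753e+11 = 75301.5278 W

75301.5278 W


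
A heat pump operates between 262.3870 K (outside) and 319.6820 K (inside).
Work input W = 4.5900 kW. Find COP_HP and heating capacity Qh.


COP = 319.6820 / 57.2950 = 5.5796
Qh = 5.5796 * 4.5900 = 25.6103 kW

COP = 5.5796, Qh = 25.6103 kW


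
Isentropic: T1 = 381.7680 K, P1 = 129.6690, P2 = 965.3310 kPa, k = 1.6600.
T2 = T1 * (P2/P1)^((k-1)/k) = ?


(k-1)/k = 0.3976
(P2/P1)^exp = 2.2214
T2 = 381.7680 * 2.2214 = 848.0759 K

848.0759 K


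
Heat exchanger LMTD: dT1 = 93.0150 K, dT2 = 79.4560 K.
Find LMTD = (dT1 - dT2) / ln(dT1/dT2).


dT1/dT2 = 1.1706
ln(dT1/dT2) = 0.1576
LMTD = 13.5590 / 0.1576 = 86.0575 K

86.0575 K


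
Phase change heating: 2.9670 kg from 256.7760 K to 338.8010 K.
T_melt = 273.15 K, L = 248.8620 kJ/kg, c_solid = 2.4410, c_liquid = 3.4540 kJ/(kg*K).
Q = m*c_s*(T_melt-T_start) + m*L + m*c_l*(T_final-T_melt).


Q1 (sensible, solid) = 2.9670 * 2.4410 * 16.3740 = 118.5878 kJ
Q2 (latent) = 2.9670 * 248.8620 = 738.3736 kJ
Q3 (sensible, liquid) = 2.9670 * 3.4540 * 65.6510 = 672.7926 kJ
Q_total = 1529.7540 kJ

1529.7540 kJ


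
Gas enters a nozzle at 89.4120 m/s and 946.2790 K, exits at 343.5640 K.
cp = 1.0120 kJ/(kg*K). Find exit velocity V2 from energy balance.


dT = 602.7150 K
2*cp*1000*dT = 1219895.1600
V1^2 = 7994.5057
V2 = sqrt(1227889.6657) = 1108.1018 m/s

1108.1018 m/s


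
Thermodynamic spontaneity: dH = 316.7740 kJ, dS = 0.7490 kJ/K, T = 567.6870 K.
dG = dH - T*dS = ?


T*dS = 567.6870 * 0.7490 = 425.1976 kJ
dG = 316.7740 - 425.1976 = -108.4236 kJ (spontaneous)

dG = -108.4236 kJ, spontaneous


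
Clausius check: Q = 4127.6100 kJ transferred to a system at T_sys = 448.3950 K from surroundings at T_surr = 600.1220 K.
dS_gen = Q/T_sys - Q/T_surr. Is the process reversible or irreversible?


dS_sys = 4127.6100/448.3950 = 9.2053 kJ/K
dS_surr = -4127.6100/600.1220 = -6.8780 kJ/K
dS_gen = 9.2053 - 6.8780 = 2.3273 kJ/K (irreversible)

dS_gen = 2.3273 kJ/K, irreversible


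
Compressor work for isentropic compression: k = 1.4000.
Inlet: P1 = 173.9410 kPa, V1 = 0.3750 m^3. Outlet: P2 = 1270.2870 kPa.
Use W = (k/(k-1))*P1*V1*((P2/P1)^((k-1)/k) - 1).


(k-1)/k = 0.2857
(P2/P1)^exp = 1.7649
W = 3.5000 * 173.9410 * 0.3750 * (1.7649 - 1) = 174.6194 kJ

174.6194 kJ


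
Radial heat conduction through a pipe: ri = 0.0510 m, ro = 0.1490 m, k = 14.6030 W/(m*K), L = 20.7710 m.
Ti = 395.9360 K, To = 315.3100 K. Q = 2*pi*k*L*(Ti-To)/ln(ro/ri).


dT = 80.6260 K
ln(ro/ri) = 1.0721
Q = 2*pi*14.6030*20.7710*80.6260 / 1.0721 = 143321.3212 W

143321.3212 W


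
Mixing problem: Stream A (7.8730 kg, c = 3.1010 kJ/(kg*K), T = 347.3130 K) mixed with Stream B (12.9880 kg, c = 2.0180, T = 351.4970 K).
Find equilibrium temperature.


num = 17692.0201
den = 50.6240
Tf = 349.4792 K

349.4792 K


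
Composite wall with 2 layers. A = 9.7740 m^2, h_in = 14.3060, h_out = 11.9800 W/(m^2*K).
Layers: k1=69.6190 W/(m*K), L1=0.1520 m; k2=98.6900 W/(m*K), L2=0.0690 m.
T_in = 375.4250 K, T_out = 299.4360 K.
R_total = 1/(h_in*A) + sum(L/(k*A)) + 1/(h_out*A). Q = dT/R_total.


R_conv_in = 1/(14.3060*9.7740) = 0.0072
R_1 = 0.1520/(69.6190*9.7740) = 0.0002
R_2 = 0.0690/(98.6900*9.7740) = 7.1533e-05
R_conv_out = 1/(11.9800*9.7740) = 0.0085
R_total = 0.0160 K/W
Q = 75.9890 / 0.0160 = 4753.2131 W

R_total = 0.0160 K/W, Q = 4753.2131 W


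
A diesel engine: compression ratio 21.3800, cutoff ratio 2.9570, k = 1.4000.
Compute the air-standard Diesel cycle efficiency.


r^(k-1) = 3.4041
rc^k = 4.5624
eta = 0.6180 = 61.8039%

61.8039%


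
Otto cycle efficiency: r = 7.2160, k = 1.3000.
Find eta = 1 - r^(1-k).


r^(k-1) = 1.8092
eta = 1 - 1/1.8092 = 0.4473 = 44.7273%

44.7273%


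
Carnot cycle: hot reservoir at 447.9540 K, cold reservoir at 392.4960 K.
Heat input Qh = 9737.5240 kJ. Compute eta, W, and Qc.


eta = 1 - 392.4960/447.9540 = 0.1238
W = 0.1238 * 9737.5240 = 1205.5336 kJ
Qc = 9737.5240 - 1205.5336 = 8531.9904 kJ

eta = 12.3803%, W = 1205.5336 kJ, Qc = 8531.9904 kJ


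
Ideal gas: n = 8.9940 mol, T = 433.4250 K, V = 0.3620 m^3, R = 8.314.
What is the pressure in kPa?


P = nRT/V = 8.9940 * 8.314 * 433.4250 / 0.3620
= 32409.8381 / 0.3620 = 89529.9394 Pa = 89.5299 kPa

89.5299 kPa


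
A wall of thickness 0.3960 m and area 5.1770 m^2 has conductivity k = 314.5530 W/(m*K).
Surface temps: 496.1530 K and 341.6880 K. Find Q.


dT = 154.4650 K
Q = 314.5530 * 5.1770 * 154.4650 / 0.3960 = 635194.7492 W

635194.7492 W


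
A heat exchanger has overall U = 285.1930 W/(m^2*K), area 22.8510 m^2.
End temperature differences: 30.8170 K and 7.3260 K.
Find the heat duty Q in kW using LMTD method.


LMTD = 16.3514 K
Q = 285.1930 * 22.8510 * 16.3514 = 106561.0727 W = 106.5611 kW

106.5611 kW


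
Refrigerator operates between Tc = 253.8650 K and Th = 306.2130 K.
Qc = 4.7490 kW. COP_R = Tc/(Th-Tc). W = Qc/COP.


COP = 253.8650 / 52.3480 = 4.8496
W = 4.7490 / 4.8496 = 0.9793 kW

COP = 4.8496, W = 0.9793 kW


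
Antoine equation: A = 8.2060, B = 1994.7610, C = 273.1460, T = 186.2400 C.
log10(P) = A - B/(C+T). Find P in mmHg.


C+T = 459.3860
B/(C+T) = 4.3422
log10(P) = 8.2060 - 4.3422 = 3.8638
P = 10^3.8638 = 7307.4711 mmHg

7307.4711 mmHg
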